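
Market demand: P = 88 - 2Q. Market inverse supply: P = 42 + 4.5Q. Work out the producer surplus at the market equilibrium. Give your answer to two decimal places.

Set 88 - 2Q = 42 + 4.5Q, which gives 46 = 6.5Q, so Q* = 7.0769 and P* = 88 - 2(7.0769) = 73.8462.
Producer surplus is the triangle above supply below P*: (1/2)(7.0769)(73.8462 - 42) = (1/2)(7.0769)(31.8462) = 112.6864.

112.69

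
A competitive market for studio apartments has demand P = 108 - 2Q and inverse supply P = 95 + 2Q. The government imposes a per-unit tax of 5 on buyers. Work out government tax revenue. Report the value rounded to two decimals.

10.00

Without the tax, 108 - 2Q = 95 + 2Q so Q* = 3.25 and P* = 101.5.
With the tax, buyers' net willingness to pay falls by 5: (108 - 5) - 2Q = 95 + 2Q, so Q_t = 2. Buyers pay P_b = 104; sellers receive P_s = P_b - 5 = 99.
Revenue is the tax times quantity traded: 5 x 2 = 10.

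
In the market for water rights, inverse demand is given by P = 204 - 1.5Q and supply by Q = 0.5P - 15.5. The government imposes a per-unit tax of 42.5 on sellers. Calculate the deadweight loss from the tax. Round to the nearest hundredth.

258.04

Rewriting supply in inverse form: P = 31 + 2Q.
Pre-tax equilibrium: 204 - 1.5Q = 31 + 2Q gives Q* = 49.4286, P* = 129.8571.
With the tax, sellers need 42.5 more per unit: 204 - 1.5Q = 31 + 2Q + 42.5, so Q_t = 37.2857. Buyers pay P_b = 148.0714; sellers receive P_s = P_b - 42.5 = 105.5714.
The welfare triangle lost has base Q* - Q_t = 12.1429 and height t = 42.5, so DWL = (1/2)(12.1429)(42.5) = 258.0357.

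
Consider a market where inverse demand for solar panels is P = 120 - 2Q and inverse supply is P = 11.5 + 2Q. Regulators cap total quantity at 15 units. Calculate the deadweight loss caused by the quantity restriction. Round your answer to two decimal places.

Without the quota, 120 - 2Q = 11.5 + 2Q gives Q* = 27.125.
At Q = 15 the demand price is 120 - 2(15) = 90 and the supply price is 11.5 + 2(15) = 41.5.
DWL = (1/2)(gap between curves at 15) x (Q* - 15) = (1/2)(48.5)(12.125) = 294.0312.

294.03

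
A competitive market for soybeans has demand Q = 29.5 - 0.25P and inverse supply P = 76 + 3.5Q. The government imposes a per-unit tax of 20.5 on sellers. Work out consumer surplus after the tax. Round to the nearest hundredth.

16.44

Rewriting demand in inverse form: P = 118 - 4Q.
Without the tax, 118 - 4Q = 76 + 3.5Q so Q* = 5.6 and P* = 95.6.
With the tax, sellers need 20.5 more per unit: 118 - 4Q = 76 + 3.5Q + 20.5, so Q_t = 2.8667. Buyers pay P_b = 106.5333; sellers receive P_s = P_b - 20.5 = 86.0333.
Consumer surplus is the triangle under demand above P_b: (1/2)(2.8667)(118 - 106.5333) = 16.4356.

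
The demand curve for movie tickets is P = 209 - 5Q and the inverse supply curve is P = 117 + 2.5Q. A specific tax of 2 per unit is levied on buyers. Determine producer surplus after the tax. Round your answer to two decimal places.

180.00

Pre-tax equilibrium: 209 - 5Q = 117 + 2.5Q gives Q* = 12.2667, P* = 147.6667.
A tax on buyers shifts demand down by 2: (209 - 2) - 5Q = 117 + 2.5Q, so Q_t = 12. Buyers pay P_b = 149; sellers receive P_s = P_b - 2 = 147.
Producer surplus is the triangle above supply below P_s: (1/2)(12)(147 - 117) = 180.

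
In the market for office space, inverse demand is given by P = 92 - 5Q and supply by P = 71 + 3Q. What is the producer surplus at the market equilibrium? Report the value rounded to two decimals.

10.34

Equilibrium: 92 - 5Q = 71 + 3Q, so Q* = 2.625 and P* = 78.875.
The supply curve's price intercept is 71, so PS = (1/2)(Q*)(P* - 71) = (1/2)(2.625)(7.875) = 10.3359.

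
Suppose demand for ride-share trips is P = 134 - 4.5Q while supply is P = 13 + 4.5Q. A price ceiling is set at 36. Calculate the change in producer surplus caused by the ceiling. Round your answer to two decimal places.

Without the control, 134 - 4.5Q = 13 + 4.5Q so Q* = 13.4444 and P* = 73.5.
At P = 36, sellers supply (36 - 13)/4.5 = 5.1111 while buyers want more, so the quantity traded is 5.1111 at price 36.
PS goes from (1/2)(13.4444)(60.5) = 406.6944 to 58.7778 (computed as (36 - 13)(5.1111) - (1/2)(4.5)(5.1111)^2), a change of -347.9167.

-347.92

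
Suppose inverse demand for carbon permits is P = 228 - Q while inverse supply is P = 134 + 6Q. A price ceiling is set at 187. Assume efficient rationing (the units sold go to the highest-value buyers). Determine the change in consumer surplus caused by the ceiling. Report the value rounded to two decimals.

232.99

Without the control, 228 - Q = 134 + 6Q so Q* = 13.4286 and P* = 214.5714.
At the ceiling price 187, quantity supplied is (187 - 134)/6 = 8.8333; supply is the short side, so Q = 8.8333 trades at P = 187.
CS goes from (1/2)(13.4286)(13.4286) = 90.1633 to 323.1528 (computed as (228 - 187)(8.8333) - (1/2)(1)(8.8333)^2), a change of 232.9895.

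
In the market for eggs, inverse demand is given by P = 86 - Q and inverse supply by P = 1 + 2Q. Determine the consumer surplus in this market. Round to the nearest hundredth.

Set 86 - Q = 1 + 2Q, which gives 85 = 3Q, so Q* = 28.3333 and P* = 86 - (28.3333) = 57.6667.
Consumer surplus is the triangle under demand above P*: (1/2)(28.3333)(86 - 57.6667) = (1/2)(28.3333)(28.3333) = 401.3889.

401.39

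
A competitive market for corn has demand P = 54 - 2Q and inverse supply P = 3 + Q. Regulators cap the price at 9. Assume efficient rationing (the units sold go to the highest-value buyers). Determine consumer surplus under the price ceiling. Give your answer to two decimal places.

Without the control, 54 - 2Q = 3 + Q so Q* = 17 and P* = 20.
At P = 9, sellers supply (9 - 3)/1 = 6 while buyers want more, so the quantity traded is 6 at price 9.
The demand price at Q = 6 is 42. CS is the trapezoid between demand and 9 over [0, 6]: (1/2)[(54 - 9) + (42 - 9)](6) = 234.

234.00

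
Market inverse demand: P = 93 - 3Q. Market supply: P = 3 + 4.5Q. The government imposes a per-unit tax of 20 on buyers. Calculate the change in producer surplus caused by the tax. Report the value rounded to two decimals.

Pre-tax equilibrium: 93 - 3Q = 3 + 4.5Q gives Q* = 12, P* = 57.
With the tax, buyers' net willingness to pay falls by 20: (93 - 20) - 3Q = 3 + 4.5Q, so Q_t = 9.3333. Buyers pay P_b = 65; sellers receive P_s = P_b - 20 = 45.
PS falls from (1/2)(12)(54) = 324 to (1/2)(9.3333)(42) = 196, a change of -128.

-128.00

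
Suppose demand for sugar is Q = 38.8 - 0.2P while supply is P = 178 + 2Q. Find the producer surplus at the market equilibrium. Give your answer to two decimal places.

5.22

Rewriting demand in inverse form: P = 194 - 5Q.
Equilibrium: 194 - 5Q = 178 + 2Q, so Q* = 2.2857 and P* = 182.5714.
Producer surplus is the triangle above supply below P*: (1/2)(2.2857)(182.5714 - 178) = (1/2)(2.2857)(4.5714) = 5.2245.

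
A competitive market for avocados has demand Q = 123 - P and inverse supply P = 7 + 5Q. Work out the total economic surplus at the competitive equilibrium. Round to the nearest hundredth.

1121.33

Rewriting demand in inverse form: P = 123 - Q.
Setting demand equal to supply, 116 = 6Q, so Q* = 19.3333 and P* = 103.6667.
Total surplus is the full triangle between the curves from 0 to Q*: (1/2)(19.3333)(123 - 7) = 1121.3333.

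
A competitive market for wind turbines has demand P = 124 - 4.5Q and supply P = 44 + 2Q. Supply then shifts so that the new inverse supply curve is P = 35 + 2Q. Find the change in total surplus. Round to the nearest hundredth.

Initial equilibrium: Q_0 = 12.3077, P_0 = 68.6154; CS_0 = (1/2)(12.3077)(55.3846) = 340.8284, PS_0 = (1/2)(12.3077)(24.6154) = 151.4793.
New equilibrium: 124 - 4.5Q = 35 + 2Q gives Q_1 = 13.6923, P_1 = 62.3846; CS_1 = 421.8284, PS_1 = 187.4793.
Change in total surplus = (421.8284 + 187.4793) - (340.8284 + 151.4793) = 117.

117.00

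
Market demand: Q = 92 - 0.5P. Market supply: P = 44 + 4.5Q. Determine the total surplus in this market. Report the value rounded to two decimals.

1507.69

Rewriting demand in inverse form: P = 184 - 2Q.
Set 184 - 2Q = 44 + 4.5Q, which gives 140 = 6.5Q, so Q* = 21.5385 and P* = 184 - 2(21.5385) = 140.9231.
Total surplus is the full triangle between the curves from 0 to Q*: (1/2)(21.5385)(184 - 44) = 1507.6923.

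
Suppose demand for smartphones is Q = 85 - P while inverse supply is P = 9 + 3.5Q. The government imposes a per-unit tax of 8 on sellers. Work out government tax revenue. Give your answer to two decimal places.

Rewriting demand in inverse form: P = 85 - Q.
Pre-tax equilibrium: 85 - Q = 9 + 3.5Q gives Q* = 16.8889, P* = 68.1111.
A tax on sellers shifts supply up by 8: 85 - Q = 9 + 3.5Q + 8, so Q_t = 15.1111. Buyers pay P_b = 69.8889; sellers receive P_s = P_b - 8 = 61.8889.
Revenue is the tax times quantity traded: 8 x 15.1111 = 120.8889.

120.89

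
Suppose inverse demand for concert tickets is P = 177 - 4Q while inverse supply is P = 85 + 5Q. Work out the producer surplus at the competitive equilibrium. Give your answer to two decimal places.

Set 177 - 4Q = 85 + 5Q, which gives 92 = 9Q, so Q* = 10.2222 and P* = 177 - 4(10.2222) = 136.1111.
Producer surplus is the triangle above supply below P*: (1/2)(10.2222)(136.1111 - 85) = (1/2)(10.2222)(51.1111) = 261.2346.

261.23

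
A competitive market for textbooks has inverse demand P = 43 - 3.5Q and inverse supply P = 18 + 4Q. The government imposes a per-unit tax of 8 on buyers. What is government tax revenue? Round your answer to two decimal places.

18.13

Without the tax, 43 - 3.5Q = 18 + 4Q so Q* = 3.3333 and P* = 31.3333.
A tax on buyers shifts demand down by 8: (43 - 8) - 3.5Q = 18 + 4Q, so Q_t = 2.2667. Buyers pay P_b = 35.0667; sellers receive P_s = P_b - 8 = 27.0667.
Tax revenue = t x Q_t = 8 x 2.2667 = 18.1333.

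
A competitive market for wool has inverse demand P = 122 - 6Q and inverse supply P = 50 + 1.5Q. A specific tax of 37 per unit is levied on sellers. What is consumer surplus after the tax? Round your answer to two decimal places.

65.33

Without the tax, 122 - 6Q = 50 + 1.5Q so Q* = 9.6 and P* = 64.4.
With the tax, sellers need 37 more per unit: 122 - 6Q = 50 + 1.5Q + 37, so Q_t = 4.6667. Buyers pay P_b = 94; sellers receive P_s = P_b - 37 = 57.
CS = (1/2)(Q_t)(122 - P_b) = (1/2)(4.6667)(28) = 65.3333.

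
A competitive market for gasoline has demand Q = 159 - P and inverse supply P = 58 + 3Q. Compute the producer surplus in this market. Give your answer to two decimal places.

Rewriting demand in inverse form: P = 159 - Q.
Setting demand equal to supply, 101 = 4Q, so Q* = 25.25 and P* = 133.75.
Producer surplus is the triangle above supply below P*: (1/2)(25.25)(133.75 - 58) = (1/2)(25.25)(75.75) = 956.3438.

956.34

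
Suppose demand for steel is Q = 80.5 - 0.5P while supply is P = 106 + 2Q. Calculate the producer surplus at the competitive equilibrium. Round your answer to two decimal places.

Rewriting demand in inverse form: P = 161 - 2Q.
Setting demand equal to supply, 55 = 4Q, so Q* = 13.75 and P* = 133.5.
The supply curve's price intercept is 106, so PS = (1/2)(Q*)(P* - 106) = (1/2)(13.75)(27.5) = 189.0625.

189.06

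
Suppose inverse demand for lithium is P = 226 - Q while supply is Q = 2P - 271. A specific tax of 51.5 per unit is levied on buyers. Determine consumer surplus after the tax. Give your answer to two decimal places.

338.00

Rewriting supply in inverse form: P = 135.5 + 0.5Q.
Without the tax, 226 - Q = 135.5 + 0.5Q so Q* = 60.3333 and P* = 165.6667.
A tax on buyers shifts demand down by 51.5: (226 - 51.5) - Q = 135.5 + 0.5Q, so Q_t = 26. Buyers pay P_b = 200; sellers receive P_s = P_b - 51.5 = 148.5.
CS = (1/2)(Q_t)(226 - P_b) = (1/2)(26)(26) = 338.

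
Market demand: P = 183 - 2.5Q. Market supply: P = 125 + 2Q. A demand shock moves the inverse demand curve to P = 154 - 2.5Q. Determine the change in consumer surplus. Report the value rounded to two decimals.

Initial equilibrium: Q_0 = 12.8889, P_0 = 150.7778; CS_0 = (1/2)(12.8889)(32.2222) = 207.6543, PS_0 = (1/2)(12.8889)(25.7778) = 166.1235.
New equilibrium: 154 - 2.5Q = 125 + 2Q gives Q_1 = 6.4444, P_1 = 137.8889; CS_1 = 51.9136, PS_1 = 41.5309.
Change in consumer surplus = 51.9136 - 207.6543 = -155.7407.

-155.74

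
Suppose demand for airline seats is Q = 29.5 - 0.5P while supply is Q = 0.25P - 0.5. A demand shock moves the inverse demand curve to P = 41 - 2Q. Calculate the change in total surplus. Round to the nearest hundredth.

-144.00

Rewriting demand in inverse form: P = 59 - 2Q.
Rewriting supply in inverse form: P = 2 + 4Q.
Initial equilibrium: Q_0 = 9.5, P_0 = 40; CS_0 = (1/2)(9.5)(19) = 90.25, PS_0 = (1/2)(9.5)(38) = 180.5.
New equilibrium: 41 - 2Q = 2 + 4Q gives Q_1 = 6.5, P_1 = 28; CS_1 = 42.25, PS_1 = 84.5.
Change in total surplus = (42.25 + 84.5) - (90.25 + 180.5) = -144.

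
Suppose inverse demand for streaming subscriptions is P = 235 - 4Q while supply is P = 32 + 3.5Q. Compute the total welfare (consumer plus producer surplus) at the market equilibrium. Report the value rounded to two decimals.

2747.27

Setting demand equal to supply, 203 = 7.5Q, so Q* = 27.0667 and P* = 126.7333.
CS = (1/2)(27.0667)(108.2667) = 1465.2089 and PS = (1/2)(27.0667)(94.7333) = 1282.0578, so total surplus = 2747.2667.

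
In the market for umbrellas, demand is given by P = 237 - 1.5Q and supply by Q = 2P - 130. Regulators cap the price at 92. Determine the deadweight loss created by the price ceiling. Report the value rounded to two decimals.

Rewriting supply in inverse form: P = 65 + 0.5Q.
Without the control, 237 - 1.5Q = 65 + 0.5Q so Q* = 86 and P* = 108.
At the ceiling price 92, quantity supplied is (92 - 65)/0.5 = 54; supply is the short side, so Q = 54 trades at P = 92.
The lost-trades triangle has base Q* - 54 = 32 and height equal to the gap between the curves at Q = 54, which is 156 - 92 = 64. DWL = (1/2)(32)(64) = 1024.

1024.00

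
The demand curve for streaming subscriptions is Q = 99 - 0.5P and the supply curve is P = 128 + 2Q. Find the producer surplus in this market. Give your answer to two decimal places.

Rewriting demand in inverse form: P = 198 - 2Q.
Setting demand equal to supply, 70 = 4Q, so Q* = 17.5 and P* = 163.
Producer surplus is the triangle above supply below P*: (1/2)(17.5)(163 - 128) = (1/2)(17.5)(35) = 306.25.

306.25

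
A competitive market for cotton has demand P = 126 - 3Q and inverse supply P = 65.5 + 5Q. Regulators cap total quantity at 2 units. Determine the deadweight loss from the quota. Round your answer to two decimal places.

Without the quota, 126 - 3Q = 65.5 + 5Q gives Q* = 7.5625.
At Q = 2 the demand price is 126 - 3(2) = 120 and the supply price is 65.5 + 5(2) = 75.5.
DWL = (1/2)(gap between curves at 2) x (Q* - 2) = (1/2)(44.5)(5.5625) = 123.7656.

123.77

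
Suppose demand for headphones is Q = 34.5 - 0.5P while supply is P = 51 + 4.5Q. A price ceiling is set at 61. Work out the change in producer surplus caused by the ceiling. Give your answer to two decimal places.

Rewriting demand in inverse form: P = 69 - 2Q.
Free-market equilibrium: 69 - 2Q = 51 + 4.5Q gives Q* = 2.7692, P* = 63.4615.
At the ceiling price 61, quantity supplied is (61 - 51)/4.5 = 2.2222; supply is the short side, so Q = 2.2222 trades at P = 61.
PS goes from (1/2)(2.7692)(12.4615) = 17.2544 to 11.1111 (computed as (61 - 51)(2.2222) - (1/2)(4.5)(2.2222)^2), a change of -6.1433.

-6.14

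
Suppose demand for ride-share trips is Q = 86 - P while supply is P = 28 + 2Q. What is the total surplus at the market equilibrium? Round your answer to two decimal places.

560.67

Rewriting demand in inverse form: P = 86 - Q.
Equilibrium: 86 - Q = 28 + 2Q, so Q* = 19.3333 and P* = 66.6667.
CS = (1/2)(19.3333)(19.3333) = 186.8889 and PS = (1/2)(19.3333)(38.6667) = 373.7778, so total surplus = 560.6667.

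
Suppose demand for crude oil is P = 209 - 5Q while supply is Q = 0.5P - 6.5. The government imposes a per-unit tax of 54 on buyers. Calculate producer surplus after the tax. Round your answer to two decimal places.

Rewriting supply in inverse form: P = 13 + 2Q.
Pre-tax equilibrium: 209 - 5Q = 13 + 2Q gives Q* = 28, P* = 69.
A tax on buyers shifts demand down by 54: (209 - 54) - 5Q = 13 + 2Q, so Q_t = 20.2857. Buyers pay P_b = 107.5714; sellers receive P_s = P_b - 54 = 53.5714.
PS = (1/2)(Q_t)(P_s - 13) = (1/2)(20.2857)(40.5714) = 411.5102.

411.51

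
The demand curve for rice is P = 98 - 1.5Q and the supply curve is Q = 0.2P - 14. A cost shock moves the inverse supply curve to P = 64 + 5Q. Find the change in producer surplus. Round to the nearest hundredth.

22.01

Rewriting supply in inverse form: P = 70 + 5Q.
Initial equilibrium: Q_0 = 4.3077, P_0 = 91.5385; CS_0 = (1/2)(4.3077)(6.4615) = 13.9172, PS_0 = (1/2)(4.3077)(21.5385) = 46.3905.
New equilibrium: 98 - 1.5Q = 64 + 5Q gives Q_1 = 5.2308, P_1 = 90.1538; CS_1 = 20.5207, PS_1 = 68.4024.
Change in producer surplus = 68.4024 - 46.3905 = 22.0118.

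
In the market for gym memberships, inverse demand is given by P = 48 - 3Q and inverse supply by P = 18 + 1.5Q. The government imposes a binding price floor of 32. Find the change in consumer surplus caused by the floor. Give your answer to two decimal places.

-24.00

Without the control, 48 - 3Q = 18 + 1.5Q so Q* = 6.6667 and P* = 28.
At P = 32, buyers demand (48 - 32)/3 = 5.3333 while sellers would supply more, so the quantity traded is 5.3333 at price 32.
CS goes from (1/2)(6.6667)(20) = 66.6667 to 42.6667 (computed as (48 - 32)(5.3333) - (1/2)(3)(5.3333)^2), a change of -24.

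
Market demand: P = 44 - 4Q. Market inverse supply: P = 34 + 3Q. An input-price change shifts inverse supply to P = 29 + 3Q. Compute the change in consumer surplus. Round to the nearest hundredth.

5.10

Initial equilibrium: Q_0 = 1.4286, P_0 = 38.2857; CS_0 = (1/2)(1.4286)(5.7143) = 4.0816, PS_0 = (1/2)(1.4286)(4.2857) = 3.0612.
New equilibrium: 44 - 4Q = 29 + 3Q gives Q_1 = 2.1429, P_1 = 35.4286; CS_1 = 9.1837, PS_1 = 6.8878.
Change in consumer surplus = 9.1837 - 4.0816 = 5.102.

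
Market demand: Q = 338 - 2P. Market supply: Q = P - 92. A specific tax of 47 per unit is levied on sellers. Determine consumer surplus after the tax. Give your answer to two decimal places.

100.00

Rewriting demand in inverse form: P = 169 - 0.5Q.
Rewriting supply in inverse form: P = 92 + Q.
Without the tax, 169 - 0.5Q = 92 + Q so Q* = 51.3333 and P* = 143.3333.
A tax on sellers shifts supply up by 47: 169 - 0.5Q = 92 + Q + 47, so Q_t = 20. Buyers pay P_b = 159; sellers receive P_s = P_b - 47 = 112.
CS = (1/2)(Q_t)(169 - P_b) = (1/2)(20)(10) = 100.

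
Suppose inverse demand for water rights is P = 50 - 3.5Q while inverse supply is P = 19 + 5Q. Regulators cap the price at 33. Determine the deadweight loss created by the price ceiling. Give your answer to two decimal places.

Without the control, 50 - 3.5Q = 19 + 5Q so Q* = 3.6471 and P* = 37.2353.
At the ceiling price 33, quantity supplied is (33 - 19)/5 = 2.8; supply is the short side, so Q = 2.8 trades at P = 33.
The lost-trades triangle has base Q* - 2.8 = 0.8471 and height equal to the gap between the curves at Q = 2.8, which is 40.2 - 33 = 7.2. DWL = (1/2)(0.8471)(7.2) = 3.0494.

3.05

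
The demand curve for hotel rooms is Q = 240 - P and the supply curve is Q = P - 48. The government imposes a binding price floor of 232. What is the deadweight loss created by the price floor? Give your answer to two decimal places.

Rewriting demand in inverse form: P = 240 - Q.
Rewriting supply in inverse form: P = 48 + Q.
Free-market equilibrium: 240 - Q = 48 + Q gives Q* = 96, P* = 144.
At P = 232, buyers demand (240 - 232)/1 = 8 while sellers would supply more, so the quantity traded is 8 at price 232.
At Q = 8 the demand price is 232 and the supply price is 56. Deadweight loss is the triangle between the curves from 8 to 96: (1/2)(232 - 56)(96 - 8) = 7744.

7744.00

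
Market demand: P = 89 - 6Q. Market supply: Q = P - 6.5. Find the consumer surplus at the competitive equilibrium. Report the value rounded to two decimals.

Rewriting supply in inverse form: P = 6.5 + Q.
Equilibrium: 89 - 6Q = 6.5 + Q, so Q* = 11.7857 and P* = 18.2857.
CS is the area between the demand curve and P* from 0 to Q*: (1/2)(11.7857)(70.7143) = 416.7092.

416.71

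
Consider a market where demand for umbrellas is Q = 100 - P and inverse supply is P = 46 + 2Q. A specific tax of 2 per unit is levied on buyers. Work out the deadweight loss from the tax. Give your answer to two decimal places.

Rewriting demand in inverse form: P = 100 - Q.
Pre-tax equilibrium: 100 - Q = 46 + 2Q gives Q* = 18, P* = 82.
A tax on buyers shifts demand down by 2: (100 - 2) - Q = 46 + 2Q, so Q_t = 17.3333. Buyers pay P_b = 82.6667; sellers receive P_s = P_b - 2 = 80.6667.
Deadweight loss is the triangle between the curves from Q_t to Q*: (1/2)(18 - 17.3333)(2) = 0.6667.

0.67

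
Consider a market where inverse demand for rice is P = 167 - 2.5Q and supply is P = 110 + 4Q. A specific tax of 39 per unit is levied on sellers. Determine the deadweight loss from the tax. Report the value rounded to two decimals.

Without the tax, 167 - 2.5Q = 110 + 4Q so Q* = 8.7692 and P* = 145.0769.
With the tax, sellers need 39 more per unit: 167 - 2.5Q = 110 + 4Q + 39, so Q_t = 2.7692. Buyers pay P_b = 160.0769; sellers receive P_s = P_b - 39 = 121.0769.
Deadweight loss is the triangle between the curves from Q_t to Q*: (1/2)(8.7692 - 2.7692)(39) = 117.

117.00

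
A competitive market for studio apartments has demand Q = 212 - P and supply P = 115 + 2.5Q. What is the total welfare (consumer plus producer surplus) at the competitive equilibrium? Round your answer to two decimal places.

1344.14

Rewriting demand in inverse form: P = 212 - Q.
Setting demand equal to supply, 97 = 3.5Q, so Q* = 27.7143 and P* = 184.2857.
Total surplus is the full triangle between the curves from 0 to Q*: (1/2)(27.7143)(212 - 115) = 1344.1429.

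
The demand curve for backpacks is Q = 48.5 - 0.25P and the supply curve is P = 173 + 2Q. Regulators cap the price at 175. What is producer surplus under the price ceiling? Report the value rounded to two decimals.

Rewriting demand in inverse form: P = 194 - 4Q.
Without the control, 194 - 4Q = 173 + 2Q so Q* = 3.5 and P* = 180.
At the ceiling price 175, quantity supplied is (175 - 173)/2 = 1; supply is the short side, so Q = 1 trades at P = 175.
PS is the triangle above supply below 175: (1/2)(1)(175 - 173) = 1.

1.00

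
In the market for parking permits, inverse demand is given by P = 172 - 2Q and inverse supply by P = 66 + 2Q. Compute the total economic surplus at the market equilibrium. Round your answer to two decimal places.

Set 172 - 2Q = 66 + 2Q, which gives 106 = 4Q, so Q* = 26.5 and P* = 172 - 2(26.5) = 119.
Total surplus is the full triangle between the curves from 0 to Q*: (1/2)(26.5)(172 - 66) = 1404.5.

1404.50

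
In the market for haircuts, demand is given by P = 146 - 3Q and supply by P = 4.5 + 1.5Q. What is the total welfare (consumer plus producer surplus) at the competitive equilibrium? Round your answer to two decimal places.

Set 146 - 3Q = 4.5 + 1.5Q, which gives 141.5 = 4.5Q, so Q* = 31.4444 and P* = 146 - 3(31.4444) = 51.6667.
Total surplus is the full triangle between the curves from 0 to Q*: (1/2)(31.4444)(146 - 4.5) = 2224.6944.

2224.69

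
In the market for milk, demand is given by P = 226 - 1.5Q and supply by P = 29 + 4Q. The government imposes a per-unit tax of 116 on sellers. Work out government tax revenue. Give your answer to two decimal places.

1708.36

Pre-tax equilibrium: 226 - 1.5Q = 29 + 4Q gives Q* = 35.8182, P* = 172.2727.
With the tax, sellers need 116 more per unit: 226 - 1.5Q = 29 + 4Q + 116, so Q_t = 14.7273. Buyers pay P_b = 203.9091; sellers receive P_s = P_b - 116 = 87.9091.
Tax revenue = t x Q_t = 116 x 14.7273 = 1708.3636.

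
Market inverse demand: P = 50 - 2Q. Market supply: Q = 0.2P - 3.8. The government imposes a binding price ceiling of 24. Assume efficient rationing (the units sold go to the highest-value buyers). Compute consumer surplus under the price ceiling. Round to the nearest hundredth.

Rewriting supply in inverse form: P = 19 + 5Q.
Without the control, 50 - 2Q = 19 + 5Q so Q* = 4.4286 and P* = 41.1429.
At the ceiling price 24, quantity supplied is (24 - 19)/5 = 1; supply is the short side, so Q = 1 trades at P = 24.
The demand price at Q = 1 is 48. CS is the trapezoid between demand and 24 over [0, 1]: (1/2)[(50 - 24) + (48 - 24)](1) = 25.

25.00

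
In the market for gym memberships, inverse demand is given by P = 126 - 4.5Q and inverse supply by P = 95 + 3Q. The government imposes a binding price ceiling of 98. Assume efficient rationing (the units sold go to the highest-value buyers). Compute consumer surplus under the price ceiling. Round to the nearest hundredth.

25.75

Free-market equilibrium: 126 - 4.5Q = 95 + 3Q gives Q* = 4.1333, P* = 107.4.
At the ceiling price 98, quantity supplied is (98 - 95)/3 = 1; supply is the short side, so Q = 1 trades at P = 98.
The demand price at Q = 1 is 121.5. CS is the trapezoid between demand and 98 over [0, 1]: (1/2)[(126 - 98) + (121.5 - 98)](1) = 25.75.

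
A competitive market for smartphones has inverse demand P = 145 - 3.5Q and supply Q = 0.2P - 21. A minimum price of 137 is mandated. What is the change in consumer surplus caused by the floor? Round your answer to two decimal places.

Rewriting supply in inverse form: P = 105 + 5Q.
Without the control, 145 - 3.5Q = 105 + 5Q so Q* = 4.7059 and P* = 128.5294.
At the floor price 137, quantity demanded is (145 - 137)/3.5 = 2.2857; demand is the short side, so Q = 2.2857 trades at P = 137.
CS goes from (1/2)(4.7059)(16.4706) = 38.7543 to 9.1429 (computed as (145 - 137)(2.2857) - (1/2)(3.5)(2.2857)^2), a change of -29.6115.

-29.61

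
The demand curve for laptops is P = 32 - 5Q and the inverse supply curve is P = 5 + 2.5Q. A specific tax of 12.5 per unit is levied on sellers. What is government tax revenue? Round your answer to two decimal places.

24.17

Pre-tax equilibrium: 32 - 5Q = 5 + 2.5Q gives Q* = 3.6, P* = 14.
With the tax, sellers need 12.5 more per unit: 32 - 5Q = 5 + 2.5Q + 12.5, so Q_t = 1.9333. Buyers pay P_b = 22.3333; sellers receive P_s = P_b - 12.5 = 9.8333.
Revenue is the tax times quantity traded: 12.5 x 1.9333 = 24.1667.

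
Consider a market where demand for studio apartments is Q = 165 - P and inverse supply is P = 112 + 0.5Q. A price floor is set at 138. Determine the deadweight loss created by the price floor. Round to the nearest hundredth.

Rewriting demand in inverse form: P = 165 - Q.
Without the control, 165 - Q = 112 + 0.5Q so Q* = 35.3333 and P* = 129.6667.
At P = 138, buyers demand (165 - 138)/1 = 27 while sellers would supply more, so the quantity traded is 27 at price 138.
At Q = 27 the demand price is 138 and the supply price is 125.5. Deadweight loss is the triangle between the curves from 27 to 35.3333: (1/2)(138 - 125.5)(35.3333 - 27) = 52.0833.

52.08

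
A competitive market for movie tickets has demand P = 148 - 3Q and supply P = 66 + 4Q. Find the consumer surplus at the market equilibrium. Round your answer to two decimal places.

205.84

Equilibrium: 148 - 3Q = 66 + 4Q, so Q* = 11.7143 and P* = 112.8571.
The demand choke price is 148, so CS = (1/2)(Q*)(148 - P*) = (1/2)(11.7143)(35.1429) = 205.8367.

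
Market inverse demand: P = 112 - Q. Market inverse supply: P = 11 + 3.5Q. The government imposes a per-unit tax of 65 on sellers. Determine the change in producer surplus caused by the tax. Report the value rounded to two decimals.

Pre-tax equilibrium: 112 - Q = 11 + 3.5Q gives Q* = 22.4444, P* = 89.5556.
A tax on sellers shifts supply up by 65: 112 - Q = 11 + 3.5Q + 65, so Q_t = 8. Buyers pay P_b = 104; sellers receive P_s = P_b - 65 = 39.
PS falls from (1/2)(22.4444)(78.5556) = 881.5679 to (1/2)(8)(28) = 112, a change of -769.5679.

-769.57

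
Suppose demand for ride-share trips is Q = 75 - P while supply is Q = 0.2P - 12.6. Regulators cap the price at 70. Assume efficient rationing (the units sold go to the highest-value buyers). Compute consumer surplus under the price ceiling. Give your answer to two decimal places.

Rewriting demand in inverse form: P = 75 - Q.
Rewriting supply in inverse form: P = 63 + 5Q.
Without the control, 75 - Q = 63 + 5Q so Q* = 2 and P* = 73.
At the ceiling price 70, quantity supplied is (70 - 63)/5 = 1.4; supply is the short side, so Q = 1.4 trades at P = 70.
The demand price at Q = 1.4 is 73.6. CS is the trapezoid between demand and 70 over [0, 1.4]: (1/2)[(75 - 70) + (73.6 - 70)](1.4) = 6.02.

6.02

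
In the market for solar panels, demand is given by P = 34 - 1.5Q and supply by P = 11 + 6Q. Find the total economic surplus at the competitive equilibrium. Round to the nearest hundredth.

35.27

Equilibrium: 34 - 1.5Q = 11 + 6Q, so Q* = 3.0667 and P* = 29.4.
Total surplus is the full triangle between the curves from 0 to Q*: (1/2)(3.0667)(34 - 11) = 35.2667.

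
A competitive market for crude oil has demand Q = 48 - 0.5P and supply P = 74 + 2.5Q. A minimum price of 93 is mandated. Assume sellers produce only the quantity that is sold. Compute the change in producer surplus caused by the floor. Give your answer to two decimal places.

Rewriting demand in inverse form: P = 96 - 2Q.
Without the control, 96 - 2Q = 74 + 2.5Q so Q* = 4.8889 and P* = 86.2222.
At P = 93, buyers demand (96 - 93)/2 = 1.5 while sellers would supply more, so the quantity traded is 1.5 at price 93.
PS goes from (1/2)(4.8889)(12.2222) = 29.8765 to 25.6875 (computed as (93 - 74)(1.5) - (1/2)(2.5)(1.5)^2), a change of -4.189.

-4.19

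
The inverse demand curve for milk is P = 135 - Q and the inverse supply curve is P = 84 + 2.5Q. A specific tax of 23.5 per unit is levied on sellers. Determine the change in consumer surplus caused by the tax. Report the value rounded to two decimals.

Without the tax, 135 - Q = 84 + 2.5Q so Q* = 14.5714 and P* = 120.4286.
With the tax, sellers need 23.5 more per unit: 135 - Q = 84 + 2.5Q + 23.5, so Q_t = 7.8571. Buyers pay P_b = 127.1429; sellers receive P_s = P_b - 23.5 = 103.6429.
Consumers lose the trapezoid between P* and P_b out to Q_t plus the triangle from Q_t to Q*: change in CS = 30.8673 - 106.1633 = -75.2959.

-75.30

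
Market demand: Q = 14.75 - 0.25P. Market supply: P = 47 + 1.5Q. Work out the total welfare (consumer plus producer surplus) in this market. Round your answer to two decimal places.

Rewriting demand in inverse form: P = 59 - 4Q.
Equilibrium: 59 - 4Q = 47 + 1.5Q, so Q* = 2.1818 and P* = 50.2727.
CS = (1/2)(2.1818)(8.7273) = 9.5207 and PS = (1/2)(2.1818)(3.2727) = 3.5702, so total surplus = 13.0909.

13.09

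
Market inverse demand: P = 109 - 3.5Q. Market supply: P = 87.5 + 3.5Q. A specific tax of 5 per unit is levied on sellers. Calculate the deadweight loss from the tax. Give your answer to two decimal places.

Without the tax, 109 - 3.5Q = 87.5 + 3.5Q so Q* = 3.0714 and P* = 98.25.
A tax on sellers shifts supply up by 5: 109 - 3.5Q = 87.5 + 3.5Q + 5, so Q_t = 2.3571. Buyers pay P_b = 100.75; sellers receive P_s = P_b - 5 = 95.75.
Deadweight loss is the triangle between the curves from Q_t to Q*: (1/2)(3.0714 - 2.3571)(5) = 1.7857.

1.79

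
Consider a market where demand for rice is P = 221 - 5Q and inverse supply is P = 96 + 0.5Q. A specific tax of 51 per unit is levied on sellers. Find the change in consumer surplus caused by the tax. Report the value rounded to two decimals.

Pre-tax equilibrium: 221 - 5Q = 96 + 0.5Q gives Q* = 22.7273, P* = 107.3636.
With the tax, sellers need 51 more per unit: 221 - 5Q = 96 + 0.5Q + 51, so Q_t = 13.4545. Buyers pay P_b = 153.7273; sellers receive P_s = P_b - 51 = 102.7273.
CS falls from (1/2)(22.7273)(113.6364) = 1291.3223 to (1/2)(13.4545)(67.2727) = 452.562, a change of -838.7603.

-838.76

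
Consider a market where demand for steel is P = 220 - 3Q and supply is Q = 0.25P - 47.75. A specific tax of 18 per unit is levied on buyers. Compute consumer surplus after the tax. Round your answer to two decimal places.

3.70

Rewriting supply in inverse form: P = 191 + 4Q.
Pre-tax equilibrium: 220 - 3Q = 191 + 4Q gives Q* = 4.1429, P* = 207.5714.
With the tax, buyers' net willingness to pay falls by 18: (220 - 18) - 3Q = 191 + 4Q, so Q_t = 1.5714. Buyers pay P_b = 215.2857; sellers receive P_s = P_b - 18 = 197.2857.
Consumer surplus is the triangle under demand above P_b: (1/2)(1.5714)(220 - 215.2857) = 3.7041.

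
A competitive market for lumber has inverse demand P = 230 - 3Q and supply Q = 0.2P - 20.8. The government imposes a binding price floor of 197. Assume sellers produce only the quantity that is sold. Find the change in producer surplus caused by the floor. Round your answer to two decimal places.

100.34

Rewriting supply in inverse form: P = 104 + 5Q.
Free-market equilibrium: 230 - 3Q = 104 + 5Q gives Q* = 15.75, P* = 182.75.
At the floor price 197, quantity demanded is (230 - 197)/3 = 11; demand is the short side, so Q = 11 trades at P = 197.
PS goes from (1/2)(15.75)(78.75) = 620.1562 to 720.5 (computed as (197 - 104)(11) - (1/2)(5)(11)^2), a change of 100.3438.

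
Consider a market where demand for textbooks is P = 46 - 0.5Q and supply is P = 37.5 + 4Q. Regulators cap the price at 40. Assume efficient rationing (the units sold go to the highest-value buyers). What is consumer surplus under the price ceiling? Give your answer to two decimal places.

3.65

Without the control, 46 - 0.5Q = 37.5 + 4Q so Q* = 1.8889 and P* = 45.0556.
At P = 40, sellers supply (40 - 37.5)/4 = 0.625 while buyers want more, so the quantity traded is 0.625 at price 40.
The demand price at Q = 0.625 is 45.6875. CS is the trapezoid between demand and 40 over [0, 0.625]: (1/2)[(46 - 40) + (45.6875 - 40)](0.625) = 3.6523.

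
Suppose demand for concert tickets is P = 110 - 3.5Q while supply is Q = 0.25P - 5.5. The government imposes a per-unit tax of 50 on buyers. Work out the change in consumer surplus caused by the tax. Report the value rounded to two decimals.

-196.00

Rewriting supply in inverse form: P = 22 + 4Q.
Pre-tax equilibrium: 110 - 3.5Q = 22 + 4Q gives Q* = 11.7333, P* = 68.9333.
With the tax, buyers' net willingness to pay falls by 50: (110 - 50) - 3.5Q = 22 + 4Q, so Q_t = 5.0667. Buyers pay P_b = 92.2667; sellers receive P_s = P_b - 50 = 42.2667.
CS falls from (1/2)(11.7333)(41.0667) = 240.9244 to (1/2)(5.0667)(17.7333) = 44.9244, a change of -196.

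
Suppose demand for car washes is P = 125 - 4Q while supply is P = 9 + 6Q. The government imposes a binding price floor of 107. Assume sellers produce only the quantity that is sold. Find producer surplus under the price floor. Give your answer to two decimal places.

Free-market equilibrium: 125 - 4Q = 9 + 6Q gives Q* = 11.6, P* = 78.6.
At the floor price 107, quantity demanded is (125 - 107)/4 = 4.5; demand is the short side, so Q = 4.5 trades at P = 107.
The supply price at Q = 4.5 is 36. PS is the trapezoid between 107 and supply over [0, 4.5]: (1/2)[(107 - 9) + (107 - 36)](4.5) = 380.25.

380.25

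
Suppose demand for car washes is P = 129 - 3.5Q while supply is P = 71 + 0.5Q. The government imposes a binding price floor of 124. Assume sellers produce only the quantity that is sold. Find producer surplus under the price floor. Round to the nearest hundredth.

Free-market equilibrium: 129 - 3.5Q = 71 + 0.5Q gives Q* = 14.5, P* = 78.25.
At P = 124, buyers demand (129 - 124)/3.5 = 1.4286 while sellers would supply more, so the quantity traded is 1.4286 at price 124.
The supply price at Q = 1.4286 is 71.7143. PS is the trapezoid between 124 and supply over [0, 1.4286]: (1/2)[(124 - 71) + (124 - 71.7143)](1.4286) = 75.2041.

75.20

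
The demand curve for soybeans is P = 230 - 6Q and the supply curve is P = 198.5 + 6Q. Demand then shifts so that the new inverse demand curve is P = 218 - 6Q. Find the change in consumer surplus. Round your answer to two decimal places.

Initial equilibrium: Q_0 = 2.625, P_0 = 214.25; CS_0 = (1/2)(2.625)(15.75) = 20.6719, PS_0 = (1/2)(2.625)(15.75) = 20.6719.
New equilibrium: 218 - 6Q = 198.5 + 6Q gives Q_1 = 1.625, P_1 = 208.25; CS_1 = 7.9219, PS_1 = 7.9219.
Change in consumer surplus = 7.9219 - 20.6719 = -12.75.

-12.75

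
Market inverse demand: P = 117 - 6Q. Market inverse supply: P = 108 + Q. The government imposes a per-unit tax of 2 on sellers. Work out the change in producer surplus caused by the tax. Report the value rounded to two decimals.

-0.33

Pre-tax equilibrium: 117 - 6Q = 108 + Q gives Q* = 1.2857, P* = 109.2857.
A tax on sellers shifts supply up by 2: 117 - 6Q = 108 + Q + 2, so Q_t = 1. Buyers pay P_b = 111; sellers receive P_s = P_b - 2 = 109.
Producers lose the trapezoid between P_s and P* out to Q_t plus the triangle from Q_t to Q*: change in PS = 0.5 - 0.8265 = -0.3265.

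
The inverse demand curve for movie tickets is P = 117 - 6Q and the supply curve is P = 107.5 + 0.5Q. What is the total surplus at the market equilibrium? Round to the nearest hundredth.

6.94

Set 117 - 6Q = 107.5 + 0.5Q, which gives 9.5 = 6.5Q, so Q* = 1.4615 and P* = 117 - 6(1.4615) = 108.2308.
Total surplus is the full triangle between the curves from 0 to Q*: (1/2)(1.4615)(117 - 107.5) = 6.9423.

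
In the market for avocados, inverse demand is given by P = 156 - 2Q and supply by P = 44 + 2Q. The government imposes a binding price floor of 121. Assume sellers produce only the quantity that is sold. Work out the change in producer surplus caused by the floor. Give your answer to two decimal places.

Free-market equilibrium: 156 - 2Q = 44 + 2Q gives Q* = 28, P* = 100.
At P = 121, buyers demand (156 - 121)/2 = 17.5 while sellers would supply more, so the quantity traded is 17.5 at price 121.
PS goes from (1/2)(28)(56) = 784 to 1041.25 (computed as (121 - 44)(17.5) - (1/2)(2)(17.5)^2), a change of 257.25.

257.25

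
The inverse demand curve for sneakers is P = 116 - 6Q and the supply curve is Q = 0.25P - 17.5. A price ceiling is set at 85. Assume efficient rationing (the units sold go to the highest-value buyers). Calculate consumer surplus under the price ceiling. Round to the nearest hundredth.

Rewriting supply in inverse form: P = 70 + 4Q.
Free-market equilibrium: 116 - 6Q = 70 + 4Q gives Q* = 4.6, P* = 88.4.
At the ceiling price 85, quantity supplied is (85 - 70)/4 = 3.75; supply is the short side, so Q = 3.75 trades at P = 85.
The demand price at Q = 3.75 is 93.5. CS is the trapezoid between demand and 85 over [0, 3.75]: (1/2)[(116 - 85) + (93.5 - 85)](3.75) = 74.0625.

74.06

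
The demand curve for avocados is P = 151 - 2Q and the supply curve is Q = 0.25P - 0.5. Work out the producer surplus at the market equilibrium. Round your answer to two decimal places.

Rewriting supply in inverse form: P = 2 + 4Q.
Set 151 - 2Q = 2 + 4Q, which gives 149 = 6Q, so Q* = 24.8333 and P* = 151 - 2(24.8333) = 101.3333.
Producer surplus is the triangle above supply below P*: (1/2)(24.8333)(101.3333 - 2) = (1/2)(24.8333)(99.3333) = 1233.3889.

1233.39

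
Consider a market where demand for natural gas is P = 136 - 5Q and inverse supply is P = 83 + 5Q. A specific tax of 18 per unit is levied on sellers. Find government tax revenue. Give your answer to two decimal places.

Pre-tax equilibrium: 136 - 5Q = 83 + 5Q gives Q* = 5.3, P* = 109.5.
A tax on sellers shifts supply up by 18: 136 - 5Q = 83 + 5Q + 18, so Q_t = 3.5. Buyers pay P_b = 118.5; sellers receive P_s = P_b - 18 = 100.5.
Tax revenue = t x Q_t = 18 x 3.5 = 63.

63.00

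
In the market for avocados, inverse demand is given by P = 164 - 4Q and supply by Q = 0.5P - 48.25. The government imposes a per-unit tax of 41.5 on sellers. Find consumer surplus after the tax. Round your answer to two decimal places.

37.56

Rewriting supply in inverse form: P = 96.5 + 2Q.
Pre-tax equilibrium: 164 - 4Q = 96.5 + 2Q gives Q* = 11.25, P* = 119.
With the tax, sellers need 41.5 more per unit: 164 - 4Q = 96.5 + 2Q + 41.5, so Q_t = 4.3333. Buyers pay P_b = 146.6667; sellers receive P_s = P_b - 41.5 = 105.1667.
CS = (1/2)(Q_t)(164 - P_b) = (1/2)(4.3333)(17.3333) = 37.5556.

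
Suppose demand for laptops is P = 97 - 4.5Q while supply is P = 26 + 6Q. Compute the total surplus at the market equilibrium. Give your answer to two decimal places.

240.05

Setting demand equal to supply, 71 = 10.5Q, so Q* = 6.7619 and P* = 66.5714.
CS = (1/2)(6.7619)(30.4286) = 102.8776 and PS = (1/2)(6.7619)(40.5714) = 137.1701, so total surplus = 240.0476.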